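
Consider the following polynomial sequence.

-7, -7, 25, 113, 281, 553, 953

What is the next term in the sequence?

First differences: 0  32  88  168  272  400
Second differences: 32  56  80  104  128
Third differences: 24  24  24  24
Constant third difference = 24, so extend:
128 + 24 = 152;  400 + 152 = 552;  953 + 552 = 1505

1505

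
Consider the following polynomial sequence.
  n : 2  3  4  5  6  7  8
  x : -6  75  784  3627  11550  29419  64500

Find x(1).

Δ: 81, 709, 2843, 7923, 17869, 35081
Δ²: 628, 2134, 5080, 9946, 17212
Δ³: 1506, 2946, 4866, 7266
Δ⁴: 1440, 1920, 2400
Δ⁵: 480, 480
The fifth differences are constant at 480.
Work back: 1440 − 480 = 960;  1506 − 960 = 546;  628 − 546 = 82;  81 − 82 = -1;  -6 + 1 = -5

-5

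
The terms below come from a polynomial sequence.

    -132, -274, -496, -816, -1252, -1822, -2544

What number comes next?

-3436

D1: -142  -222  -320  -436  -570  -722
D2: -80  -98  -116  -134  -152
D3: -18  -18  -18  -18
Constant third difference = -18, so extend:
-152 − 18 = -170;  -722 − 170 = -892;  -2544 − 892 = -3436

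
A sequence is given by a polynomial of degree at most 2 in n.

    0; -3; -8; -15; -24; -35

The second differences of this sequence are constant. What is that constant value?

D1: -3, -5, -7, -9, -11
D2: -2, -2, -2, -2

-2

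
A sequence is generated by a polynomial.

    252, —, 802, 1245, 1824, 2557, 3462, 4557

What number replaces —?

Using the last 6 terms:
443  579  733  905  1095
136  154  172  190
18  18  18
Constant third difference = 18.
Extend backward: 136 − 18 = 118;  443 − 118 = 325;  802 − 325 = 477

477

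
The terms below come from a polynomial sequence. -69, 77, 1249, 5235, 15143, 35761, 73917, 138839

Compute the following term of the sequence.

242515

Δ: 146, 1172, 3986, 9908, 20618, 38156, 64922
Δ²: 1026, 2814, 5922, 10710, 17538, 26766
Δ³: 1788, 3108, 4788, 6828, 9228
Δ⁴: 1320, 1680, 2040, 2400
Δ⁵: 360, 360, 360
Constant fifth difference = 360, so extend:
2400 + 360 = 2760;  9228 + 2760 = 11988;  26766 + 11988 = 38754;  64922 + 38754 = 103676;  138839 + 103676 = 242515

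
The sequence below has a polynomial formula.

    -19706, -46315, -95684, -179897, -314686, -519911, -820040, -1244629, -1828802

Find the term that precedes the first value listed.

-6941

-26609  -49369  -84213  -134789  -205225  -300129  -424589  -584173
-22760  -34844  -50576  -70436  -94904  -124460  -159584
-12084  -15732  -19860  -24468  -29556  -35124
-3648  -4128  -4608  -5088  -5568
-480  -480  -480  -480
The fifth differences are constant at -480.
Work back: -3648 + 480 = -3168;  -12084 + 3168 = -8916;  -22760 + 8916 = -13844;  -26609 + 13844 = -12765;  -19706 + 12765 = -6941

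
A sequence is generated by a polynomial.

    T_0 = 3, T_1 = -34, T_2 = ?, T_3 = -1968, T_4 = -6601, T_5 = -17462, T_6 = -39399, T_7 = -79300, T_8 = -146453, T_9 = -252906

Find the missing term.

Using the last 7 terms:
D1: -4633  -10861  -21937  -39901  -67153  -106453
D2: -6228  -11076  -17964  -27252  -39300
D3: -4848  -6888  -9288  -12048
D4: -2040  -2400  -2760
D5: -360  -360
Constant fifth difference = -360.
Extend backward: -2040 + 360 = -1680;  -4848 + 1680 = -3168;  -6228 + 3168 = -3060;  -4633 + 3060 = -1573;  -1968 + 1573 = -395

-395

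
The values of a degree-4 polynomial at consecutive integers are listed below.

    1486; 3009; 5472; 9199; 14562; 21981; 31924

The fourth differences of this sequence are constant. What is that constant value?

48

First differences: 1523, 2463, 3727, 5363, 7419, 9943
Second differences: 940, 1264, 1636, 2056, 2524
Third differences: 324, 372, 420, 468
Fourth differences: 48, 48, 48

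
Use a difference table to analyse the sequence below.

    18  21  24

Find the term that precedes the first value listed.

15

Δ: 3  3
The first differences are constant at 3.
Work back: 18 − 3 = 15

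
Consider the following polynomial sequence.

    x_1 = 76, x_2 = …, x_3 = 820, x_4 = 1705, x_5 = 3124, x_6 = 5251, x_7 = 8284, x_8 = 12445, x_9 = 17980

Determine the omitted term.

Using the last 7 terms:
Δ: 885  1419  2127  3033  4161  5535
Δ²: 534  708  906  1128  1374
Δ³: 174  198  222  246
Δ⁴: 24  24  24
Constant fourth difference = 24.
Extend backward: 174 − 24 = 150;  534 − 150 = 384;  885 − 384 = 501;  820 − 501 = 319

319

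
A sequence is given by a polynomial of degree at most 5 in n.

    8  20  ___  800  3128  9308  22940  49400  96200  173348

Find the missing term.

140

Using the last 7 terms:
D1: 2328, 6180, 13632, 26460, 46800, 77148
D2: 3852, 7452, 12828, 20340, 30348
D3: 3600, 5376, 7512, 10008
D4: 1776, 2136, 2496
D5: 360, 360
Constant fifth difference = 360.
Extend backward: 1776 − 360 = 1416;  3600 − 1416 = 2184;  3852 − 2184 = 1668;  2328 − 1668 = 660;  800 − 660 = 140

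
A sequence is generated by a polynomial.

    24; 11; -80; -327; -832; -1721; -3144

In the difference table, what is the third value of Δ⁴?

Δ: -13, -91, -247, -505, -889, -1423
Δ²: -78, -156, -258, -384, -534
Δ³: -78, -102, -126, -150
Δ⁴: -24, -24, -24

-24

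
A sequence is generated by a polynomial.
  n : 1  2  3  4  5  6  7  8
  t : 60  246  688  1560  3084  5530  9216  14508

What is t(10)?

31614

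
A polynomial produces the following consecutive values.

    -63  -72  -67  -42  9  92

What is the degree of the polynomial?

3

Δ: -9, 5, 25, 51, 83
Δ²: 14, 20, 26, 32
Δ³: 6, 6, 6
The third differences are constant, so the polynomial has degree 3.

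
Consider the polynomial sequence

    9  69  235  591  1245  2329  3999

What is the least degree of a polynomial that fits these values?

D1: 60, 166, 356, 654, 1084, 1670
D2: 106, 190, 298, 430, 586
D3: 84, 108, 132, 156
D4: 24, 24, 24
The fourth differences are constant, so the polynomial has degree 4.

4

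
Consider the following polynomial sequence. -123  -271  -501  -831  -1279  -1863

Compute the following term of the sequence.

Δ: -148, -230, -330, -448, -584
Δ²: -82, -100, -118, -136
Δ³: -18, -18, -18
Constant third difference = -18, so extend:
-136 − 18 = -154;  -584 − 154 = -738;  -1863 − 738 = -2601

-2601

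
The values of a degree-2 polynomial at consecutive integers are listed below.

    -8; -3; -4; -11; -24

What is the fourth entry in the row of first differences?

Δ: 5, -1, -7, -13
Δ²: -6, -6, -6

-13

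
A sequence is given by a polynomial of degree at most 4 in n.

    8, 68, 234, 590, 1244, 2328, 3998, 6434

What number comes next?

9840

First differences: 60  166  356  654  1084  1670  2436
Second differences: 106  190  298  430  586  766
Third differences: 84  108  132  156  180
Fourth differences: 24  24  24  24
Fourth differences constant at 24.
180 + 24 = 204;  766 + 204 = 970;  2436 + 970 = 3406;  6434 + 3406 = 9840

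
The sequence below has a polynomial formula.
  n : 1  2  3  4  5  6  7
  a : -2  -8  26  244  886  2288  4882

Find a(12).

57572

Δ: -6, 34, 218, 642, 1402, 2594
Δ²: 40, 184, 424, 760, 1192
Δ³: 144, 240, 336, 432
Δ⁴: 96, 96, 96
The fourth differences are constant (96).
432 + 96 = 528;  1192 + 528 = 1720;  2594 + 1720 = 4314;  4882 + 4314 = 9196
528 + 96 = 624;  1720 + 624 = 2344;  4314 + 2344 = 6658;  9196 + 6658 = 15854
624 + 96 = 720;  2344 + 720 = 3064;  6658 + 3064 = 9722;  15854 + 9722 = 25576
720 + 96 = 816;  3064 + 816 = 3880;  9722 + 3880 = 13602;  25576 + 13602 = 39178
816 + 96 = 912;  3880 + 912 = 4792;  13602 + 4792 = 18394;  39178 + 18394 = 57572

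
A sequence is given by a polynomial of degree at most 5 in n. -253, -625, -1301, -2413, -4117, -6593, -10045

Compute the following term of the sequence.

-14701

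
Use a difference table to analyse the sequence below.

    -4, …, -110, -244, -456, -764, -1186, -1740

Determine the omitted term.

Using the last 6 terms:
Δ: -134, -212, -308, -422, -554
Δ²: -78, -96, -114, -132
Δ³: -18, -18, -18
Constant third difference = -18.
Extend backward: -78 + 18 = -60;  -134 + 60 = -74;  -110 + 74 = -36

-36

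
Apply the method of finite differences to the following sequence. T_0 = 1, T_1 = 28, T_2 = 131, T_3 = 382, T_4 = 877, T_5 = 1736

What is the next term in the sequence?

3103

D1: 27 , 103 , 251 , 495 , 859
D2: 76 , 148 , 244 , 364
D3: 72 , 96 , 120
D4: 24 , 24
Fourth differences constant at 24.
120 + 24 = 144;  364 + 144 = 508;  859 + 508 = 1367;  1736 + 1367 = 3103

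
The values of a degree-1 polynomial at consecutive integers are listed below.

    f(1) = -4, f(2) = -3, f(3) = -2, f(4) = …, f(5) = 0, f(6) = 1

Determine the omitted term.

-1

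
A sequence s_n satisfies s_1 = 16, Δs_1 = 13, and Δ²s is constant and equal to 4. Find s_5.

92

Build the table forward from the leading diagonal:
Δ²: 4  4  4  4  4
Δ: 13  17  21  25  29
s: 16  29  46  67  92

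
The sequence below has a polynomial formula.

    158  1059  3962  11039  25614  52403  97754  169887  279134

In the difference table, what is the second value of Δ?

2903

First differences: 901, 2903, 7077, 14575, 26789, 45351, 72133, 109247
Second differences: 2002, 4174, 7498, 12214, 18562, 26782, 37114
Third differences: 2172, 3324, 4716, 6348, 8220, 10332
Fourth differences: 1152, 1392, 1632, 1872, 2112
Fifth differences: 240, 240, 240, 240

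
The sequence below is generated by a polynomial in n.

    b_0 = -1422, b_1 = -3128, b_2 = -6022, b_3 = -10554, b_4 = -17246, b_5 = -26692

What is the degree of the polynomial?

4

D1: -1706, -2894, -4532, -6692, -9446
D2: -1188, -1638, -2160, -2754
D3: -450, -522, -594
D4: -72, -72
The fourth differences are constant, so the polynomial has degree 4.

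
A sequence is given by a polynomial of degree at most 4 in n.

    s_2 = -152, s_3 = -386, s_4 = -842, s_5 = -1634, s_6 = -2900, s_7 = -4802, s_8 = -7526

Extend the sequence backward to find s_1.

-50

D1: -234  -456  -792  -1266  -1902  -2724
D2: -222  -336  -474  -636  -822
D3: -114  -138  -162  -186
D4: -24  -24  -24
The fourth differences are constant at -24.
Work back: -114 + 24 = -90;  -222 + 90 = -132;  -234 + 132 = -102;  -152 + 102 = -50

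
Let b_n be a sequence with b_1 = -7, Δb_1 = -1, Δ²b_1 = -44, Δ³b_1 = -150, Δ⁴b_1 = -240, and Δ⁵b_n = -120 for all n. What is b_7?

Build the table forward from the leading diagonal:
Δ⁵: -120, -120, -120, -120, -120, -120, -120
Δ⁴: -240, -360, -480, -600, -720, -840, -960
Δ³: -150, -390, -750, -1230, -1830, -2550, -3390
Δ²: -44, -194, -584, -1334, -2564, -4394, -6944
Δ: -1, -45, -239, -823, -2157, -4721, -9115
b: -7, -8, -53, -292, -1115, -3272, -7993

-7993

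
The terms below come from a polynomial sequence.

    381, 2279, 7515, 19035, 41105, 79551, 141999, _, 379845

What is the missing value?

Using the first 7 terms:
1898  5236  11520  22070  38446  62448
3338  6284  10550  16376  24002
2946  4266  5826  7626
1320  1560  1800
240  240
Constant fifth difference = 240.
Extend forward: 1800 + 240 = 2040;  7626 + 2040 = 9666;  24002 + 9666 = 33668;  62448 + 33668 = 96116;  141999 + 96116 = 238115

238115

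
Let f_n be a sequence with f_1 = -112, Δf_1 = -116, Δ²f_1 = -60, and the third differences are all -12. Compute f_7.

-1948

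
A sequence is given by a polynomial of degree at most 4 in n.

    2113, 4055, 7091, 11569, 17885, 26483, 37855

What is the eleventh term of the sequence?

First differences: 1942, 3036, 4478, 6316, 8598, 11372
Second differences: 1094, 1442, 1838, 2282, 2774
Third differences: 348, 396, 444, 492
Fourth differences: 48, 48, 48
The fourth differences are constant (48).
492 + 48 = 540;  2774 + 540 = 3314;  11372 + 3314 = 14686;  37855 + 14686 = 52541
540 + 48 = 588;  3314 + 588 = 3902;  14686 + 3902 = 18588;  52541 + 18588 = 71129
588 + 48 = 636;  3902 + 636 = 4538;  18588 + 4538 = 23126;  71129 + 23126 = 94255
636 + 48 = 684;  4538 + 684 = 5222;  23126 + 5222 = 28348;  94255 + 28348 = 122603

122603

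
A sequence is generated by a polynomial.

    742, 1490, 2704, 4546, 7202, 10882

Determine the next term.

Δ: 748 , 1214 , 1842 , 2656 , 3680
Δ²: 466 , 628 , 814 , 1024
Δ³: 162 , 186 , 210
Δ⁴: 24 , 24
The fourth differences are constant (24).
210 + 24 = 234;  1024 + 234 = 1258;  3680 + 1258 = 4938;  10882 + 4938 = 15820

15820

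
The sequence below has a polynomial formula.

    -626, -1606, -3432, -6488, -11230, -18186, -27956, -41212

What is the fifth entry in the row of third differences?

-672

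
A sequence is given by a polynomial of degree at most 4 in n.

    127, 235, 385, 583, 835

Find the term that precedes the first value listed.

55

108  150  198  252
42  48  54
6  6
The third differences are constant at 6.
Work back: 42 − 6 = 36;  108 − 36 = 72;  127 − 72 = 55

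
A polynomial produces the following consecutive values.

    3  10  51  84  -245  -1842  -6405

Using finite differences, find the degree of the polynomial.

First differences: 7, 41, 33, -329, -1597, -4563
Second differences: 34, -8, -362, -1268, -2966
Third differences: -42, -354, -906, -1698
Fourth differences: -312, -552, -792
Fifth differences: -240, -240
The fifth differences are constant, so the polynomial has degree 5.

5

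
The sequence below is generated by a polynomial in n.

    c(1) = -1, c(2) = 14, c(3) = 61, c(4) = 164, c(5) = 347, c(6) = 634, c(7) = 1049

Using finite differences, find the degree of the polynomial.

3

First differences: 15, 47, 103, 183, 287, 415
Second differences: 32, 56, 80, 104, 128
Third differences: 24, 24, 24, 24
The third differences are constant, so the polynomial has degree 3.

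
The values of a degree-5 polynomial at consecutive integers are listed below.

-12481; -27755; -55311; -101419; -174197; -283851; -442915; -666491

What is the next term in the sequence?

First differences: -15274  -27556  -46108  -72778  -109654  -159064  -223576
Second differences: -12282  -18552  -26670  -36876  -49410  -64512
Third differences: -6270  -8118  -10206  -12534  -15102
Fourth differences: -1848  -2088  -2328  -2568
Fifth differences: -240  -240  -240
The fifth differences are constant (-240).
-2568 − 240 = -2808;  -15102 − 2808 = -17910;  -64512 − 17910 = -82422;  -223576 − 82422 = -305998;  -666491 − 305998 = -972489

-972489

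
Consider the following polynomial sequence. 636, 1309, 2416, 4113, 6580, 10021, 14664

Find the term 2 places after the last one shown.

First differences: 673  1107  1697  2467  3441  4643
Second differences: 434  590  770  974  1202
Third differences: 156  180  204  228
Fourth differences: 24  24  24
Fourth differences constant at 24.
228 + 24 = 252;  1202 + 252 = 1454;  4643 + 1454 = 6097;  14664 + 6097 = 20761
252 + 24 = 276;  1454 + 276 = 1730;  6097 + 1730 = 7827;  20761 + 7827 = 28588

28588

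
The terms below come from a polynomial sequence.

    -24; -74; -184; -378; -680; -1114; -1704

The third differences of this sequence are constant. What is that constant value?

-24

First differences: -50, -110, -194, -302, -434, -590
Second differences: -60, -84, -108, -132, -156
Third differences: -24, -24, -24, -24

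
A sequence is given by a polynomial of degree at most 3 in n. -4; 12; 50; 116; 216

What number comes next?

356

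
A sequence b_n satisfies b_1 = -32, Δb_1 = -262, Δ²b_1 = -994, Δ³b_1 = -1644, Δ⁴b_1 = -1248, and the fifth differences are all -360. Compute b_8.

Build the table forward from the leading diagonal:
D5: -360, -360, -360, -360, -360, -360, -360, -360
D4: -1248, -1608, -1968, -2328, -2688, -3048, -3408, -3768
D3: -1644, -2892, -4500, -6468, -8796, -11484, -14532, -17940
D2: -994, -2638, -5530, -10030, -16498, -25294, -36778, -51310
D1: -262, -1256, -3894, -9424, -19454, -35952, -61246, -98024
b: -32, -294, -1550, -5444, -14868, -34322, -70274, -131520

-131520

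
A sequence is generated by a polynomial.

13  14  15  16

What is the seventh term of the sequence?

19

D1: 1, 1, 1
The first differences are constant (1).
16 + 1 = 17
17 + 1 = 18
18 + 1 = 19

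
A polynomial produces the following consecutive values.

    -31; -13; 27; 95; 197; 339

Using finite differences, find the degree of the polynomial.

3

Δ: 18, 40, 68, 102, 142
Δ²: 22, 28, 34, 40
Δ³: 6, 6, 6
The third differences are constant, so the polynomial has degree 3.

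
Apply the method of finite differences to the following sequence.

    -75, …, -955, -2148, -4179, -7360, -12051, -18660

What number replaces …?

Using the last 6 terms:
D1: -1193  -2031  -3181  -4691  -6609
D2: -838  -1150  -1510  -1918
D3: -312  -360  -408
D4: -48  -48
Constant fourth difference = -48.
Extend backward: -312 + 48 = -264;  -838 + 264 = -574;  -1193 + 574 = -619;  -955 + 619 = -336

-336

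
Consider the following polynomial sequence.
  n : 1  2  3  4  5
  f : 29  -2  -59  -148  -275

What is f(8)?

-944

D1: -31 , -57 , -89 , -127
D2: -26 , -32 , -38
D3: -6 , -6
Third differences constant at -6.
-38 − 6 = -44;  -127 − 44 = -171;  -275 − 171 = -446
-44 − 6 = -50;  -171 − 50 = -221;  -446 − 221 = -667
-50 − 6 = -56;  -221 − 56 = -277;  -667 − 277 = -944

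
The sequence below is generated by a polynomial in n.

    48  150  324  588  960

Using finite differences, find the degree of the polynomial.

3

D1: 102, 174, 264, 372
D2: 72, 90, 108
D3: 18, 18
The third differences are constant, so the polynomial has degree 3.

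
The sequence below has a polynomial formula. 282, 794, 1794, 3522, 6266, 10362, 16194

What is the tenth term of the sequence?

First differences: 512 , 1000 , 1728 , 2744 , 4096 , 5832
Second differences: 488 , 728 , 1016 , 1352 , 1736
Third differences: 240 , 288 , 336 , 384
Fourth differences: 48 , 48 , 48
Fourth differences constant at 48.
384 + 48 = 432;  1736 + 432 = 2168;  5832 + 2168 = 8000;  16194 + 8000 = 24194
432 + 48 = 480;  2168 + 480 = 2648;  8000 + 2648 = 10648;  24194 + 10648 = 34842
480 + 48 = 528;  2648 + 528 = 3176;  10648 + 3176 = 13824;  34842 + 13824 = 48666

48666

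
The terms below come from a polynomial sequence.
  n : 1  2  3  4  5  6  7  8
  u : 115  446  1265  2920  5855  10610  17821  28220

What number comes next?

Δ: 331, 819, 1655, 2935, 4755, 7211, 10399
Δ²: 488, 836, 1280, 1820, 2456, 3188
Δ³: 348, 444, 540, 636, 732
Δ⁴: 96, 96, 96, 96
Fourth differences constant at 96.
732 + 96 = 828;  3188 + 828 = 4016;  10399 + 4016 = 14415;  28220 + 14415 = 42635

42635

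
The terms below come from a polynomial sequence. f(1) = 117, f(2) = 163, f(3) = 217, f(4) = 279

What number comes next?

Δ: 46, 54, 62
Δ²: 8, 8
The second differences are constant (8).
62 + 8 = 70;  279 + 70 = 349

349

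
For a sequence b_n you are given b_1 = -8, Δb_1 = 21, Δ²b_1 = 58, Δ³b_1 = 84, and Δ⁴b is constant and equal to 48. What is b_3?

92

Build the table forward from the leading diagonal:
Δ⁴: 48  48  48
Δ³: 84  132  180
Δ²: 58  142  274
Δ: 21  79  221
b: -8  13  92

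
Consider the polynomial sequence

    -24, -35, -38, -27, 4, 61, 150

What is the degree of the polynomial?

Δ: -11, -3, 11, 31, 57, 89
Δ²: 8, 14, 20, 26, 32
Δ³: 6, 6, 6, 6
The third differences are constant, so the polynomial has degree 3.

3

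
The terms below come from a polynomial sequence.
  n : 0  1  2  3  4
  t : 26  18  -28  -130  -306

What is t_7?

-1458

-8  -46  -102  -176
-38  -56  -74
-18  -18
The third differences are constant (-18).
-74 − 18 = -92;  -176 − 92 = -268;  -306 − 268 = -574
-92 − 18 = -110;  -268 − 110 = -378;  -574 − 378 = -952
-110 − 18 = -128;  -378 − 128 = -506;  -952 − 506 = -1458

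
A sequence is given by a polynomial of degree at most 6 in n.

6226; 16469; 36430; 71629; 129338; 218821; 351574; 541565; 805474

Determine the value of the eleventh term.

First differences: 10243, 19961, 35199, 57709, 89483, 132753, 189991, 263909
Second differences: 9718, 15238, 22510, 31774, 43270, 57238, 73918
Third differences: 5520, 7272, 9264, 11496, 13968, 16680
Fourth differences: 1752, 1992, 2232, 2472, 2712
Fifth differences: 240, 240, 240, 240
Fifth differences constant at 240.
2712 + 240 = 2952;  16680 + 2952 = 19632;  73918 + 19632 = 93550;  263909 + 93550 = 357459;  805474 + 357459 = 1162933
2952 + 240 = 3192;  19632 + 3192 = 22824;  93550 + 22824 = 116374;  357459 + 116374 = 473833;  1162933 + 473833 = 1636766

1636766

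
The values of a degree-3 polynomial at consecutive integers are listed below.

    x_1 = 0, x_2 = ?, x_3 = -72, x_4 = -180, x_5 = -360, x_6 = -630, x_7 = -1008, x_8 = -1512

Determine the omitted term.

Using the last 6 terms:
-108, -180, -270, -378, -504
-72, -90, -108, -126
-18, -18, -18
Constant third difference = -18.
Extend backward: -72 + 18 = -54;  -108 + 54 = -54;  -72 + 54 = -18

-18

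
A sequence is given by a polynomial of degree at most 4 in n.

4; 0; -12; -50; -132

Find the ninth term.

-1260

-4 , -12 , -38 , -82
-8 , -26 , -44
-18 , -18
Constant third difference = -18, so extend:
-44 − 18 = -62;  -82 − 62 = -144;  -132 − 144 = -276
-62 − 18 = -80;  -144 − 80 = -224;  -276 − 224 = -500
-80 − 18 = -98;  -224 − 98 = -322;  -500 − 322 = -822
-98 − 18 = -116;  -322 − 116 = -438;  -822 − 438 = -1260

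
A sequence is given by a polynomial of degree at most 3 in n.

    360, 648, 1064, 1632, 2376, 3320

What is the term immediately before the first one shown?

Δ: 288, 416, 568, 744, 944
Δ²: 128, 152, 176, 200
Δ³: 24, 24, 24
The third differences are constant at 24.
Work back: 128 − 24 = 104;  288 − 104 = 184;  360 − 184 = 176

176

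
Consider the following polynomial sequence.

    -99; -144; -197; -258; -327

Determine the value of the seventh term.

-489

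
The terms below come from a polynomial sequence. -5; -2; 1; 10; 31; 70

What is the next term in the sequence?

Δ: 3, 3, 9, 21, 39
Δ²: 0, 6, 12, 18
Δ³: 6, 6, 6
Third differences constant at 6.
18 + 6 = 24;  39 + 24 = 63;  70 + 63 = 133

133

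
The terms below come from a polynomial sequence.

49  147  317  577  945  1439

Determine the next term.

2077

Δ: 98  170  260  368  494
Δ²: 72  90  108  126
Δ³: 18  18  18
Third differences constant at 18.
126 + 18 = 144;  494 + 144 = 638;  1439 + 638 = 2077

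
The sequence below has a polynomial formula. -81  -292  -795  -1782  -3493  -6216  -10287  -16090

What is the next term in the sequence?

Δ: -211 , -503 , -987 , -1711 , -2723 , -4071 , -5803
Δ²: -292 , -484 , -724 , -1012 , -1348 , -1732
Δ³: -192 , -240 , -288 , -336 , -384
Δ⁴: -48 , -48 , -48 , -48
Fourth differences constant at -48.
-384 − 48 = -432;  -1732 − 432 = -2164;  -5803 − 2164 = -7967;  -16090 − 7967 = -24057

-24057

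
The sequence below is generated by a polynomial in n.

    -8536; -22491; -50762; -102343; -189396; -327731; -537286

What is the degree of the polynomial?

5

-13955, -28271, -51581, -87053, -138335, -209555
-14316, -23310, -35472, -51282, -71220
-8994, -12162, -15810, -19938
-3168, -3648, -4128
-480, -480
The fifth differences are constant, so the polynomial has degree 5.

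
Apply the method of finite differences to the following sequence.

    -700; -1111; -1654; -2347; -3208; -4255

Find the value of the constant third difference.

-18

D1: -411, -543, -693, -861, -1047
D2: -132, -150, -168, -186
D3: -18, -18, -18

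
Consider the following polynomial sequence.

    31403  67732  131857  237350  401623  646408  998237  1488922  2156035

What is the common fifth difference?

480

Δ: 36329, 64125, 105493, 164273, 244785, 351829, 490685, 667113
Δ²: 27796, 41368, 58780, 80512, 107044, 138856, 176428
Δ³: 13572, 17412, 21732, 26532, 31812, 37572
Δ⁴: 3840, 4320, 4800, 5280, 5760
Δ⁵: 480, 480, 480, 480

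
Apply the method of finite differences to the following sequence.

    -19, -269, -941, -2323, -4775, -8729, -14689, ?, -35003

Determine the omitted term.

-23231

Using the first 7 terms:
First differences: -250  -672  -1382  -2452  -3954  -5960
Second differences: -422  -710  -1070  -1502  -2006
Third differences: -288  -360  -432  -504
Fourth differences: -72  -72  -72
Constant fourth difference = -72.
Extend forward: -504 − 72 = -576;  -2006 − 576 = -2582;  -5960 − 2582 = -8542;  -14689 − 8542 = -23231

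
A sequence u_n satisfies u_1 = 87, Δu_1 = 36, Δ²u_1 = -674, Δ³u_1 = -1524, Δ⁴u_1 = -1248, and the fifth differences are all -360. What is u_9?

Build the table forward from the leading diagonal:
Δ⁵: -360  -360  -360  -360  -360  -360  -360  -360  -360
Δ⁴: -1248  -1608  -1968  -2328  -2688  -3048  -3408  -3768  -4128
Δ³: -1524  -2772  -4380  -6348  -8676  -11364  -14412  -17820  -21588
Δ²: -674  -2198  -4970  -9350  -15698  -24374  -35738  -50150  -67970
Δ: 36  -638  -2836  -7806  -17156  -32854  -57228  -92966  -143116
u: 87  123  -515  -3351  -11157  -28313  -61167  -118395  -211361

-211361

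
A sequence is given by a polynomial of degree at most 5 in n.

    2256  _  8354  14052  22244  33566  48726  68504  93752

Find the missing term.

4586

Using the last 7 terms:
D1: 5698  8192  11322  15160  19778  25248
D2: 2494  3130  3838  4618  5470
D3: 636  708  780  852
D4: 72  72  72
Constant fourth difference = 72.
Extend backward: 636 − 72 = 564;  2494 − 564 = 1930;  5698 − 1930 = 3768;  8354 − 3768 = 4586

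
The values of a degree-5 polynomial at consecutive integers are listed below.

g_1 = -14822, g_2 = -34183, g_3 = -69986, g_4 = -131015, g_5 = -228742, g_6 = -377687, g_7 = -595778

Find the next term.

Δ: -19361, -35803, -61029, -97727, -148945, -218091
Δ²: -16442, -25226, -36698, -51218, -69146
Δ³: -8784, -11472, -14520, -17928
Δ⁴: -2688, -3048, -3408
Δ⁵: -360, -360
Constant fifth difference = -360, so extend:
-3408 − 360 = -3768;  -17928 − 3768 = -21696;  -69146 − 21696 = -90842;  -218091 − 90842 = -308933;  -595778 − 308933 = -904711

-904711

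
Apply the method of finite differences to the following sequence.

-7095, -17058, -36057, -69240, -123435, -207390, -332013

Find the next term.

First differences: -9963, -18999, -33183, -54195, -83955, -124623
Second differences: -9036, -14184, -21012, -29760, -40668
Third differences: -5148, -6828, -8748, -10908
Fourth differences: -1680, -1920, -2160
Fifth differences: -240, -240
Constant fifth difference = -240, so extend:
-2160 − 240 = -2400;  -10908 − 2400 = -13308;  -40668 − 13308 = -53976;  -124623 − 53976 = -178599;  -332013 − 178599 = -510612

-510612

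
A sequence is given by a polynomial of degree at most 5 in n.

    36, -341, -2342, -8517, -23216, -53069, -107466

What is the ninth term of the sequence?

Δ: -377 , -2001 , -6175 , -14699 , -29853 , -54397
Δ²: -1624 , -4174 , -8524 , -15154 , -24544
Δ³: -2550 , -4350 , -6630 , -9390
Δ⁴: -1800 , -2280 , -2760
Δ⁵: -480 , -480
The fifth differences are constant (-480).
-2760 − 480 = -3240;  -9390 − 3240 = -12630;  -24544 − 12630 = -37174;  -54397 − 37174 = -91571;  -107466 − 91571 = -199037
-3240 − 480 = -3720;  -12630 − 3720 = -16350;  -37174 − 16350 = -53524;  -91571 − 53524 = -145095;  -199037 − 145095 = -344132

-344132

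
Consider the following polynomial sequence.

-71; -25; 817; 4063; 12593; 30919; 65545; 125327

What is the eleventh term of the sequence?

587009

D1: 46, 842, 3246, 8530, 18326, 34626, 59782
D2: 796, 2404, 5284, 9796, 16300, 25156
D3: 1608, 2880, 4512, 6504, 8856
D4: 1272, 1632, 1992, 2352
D5: 360, 360, 360
Constant fifth difference = 360, so extend:
2352 + 360 = 2712;  8856 + 2712 = 11568;  25156 + 11568 = 36724;  59782 + 36724 = 96506;  125327 + 96506 = 221833
2712 + 360 = 3072;  11568 + 3072 = 14640;  36724 + 14640 = 51364;  96506 + 51364 = 147870;  221833 + 147870 = 369703
3072 + 360 = 3432;  14640 + 3432 = 18072;  51364 + 18072 = 69436;  147870 + 69436 = 217306;  369703 + 217306 = 587009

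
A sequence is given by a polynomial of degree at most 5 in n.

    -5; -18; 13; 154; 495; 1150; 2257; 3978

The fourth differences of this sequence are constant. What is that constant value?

First differences: -13, 31, 141, 341, 655, 1107, 1721
Second differences: 44, 110, 200, 314, 452, 614
Third differences: 66, 90, 114, 138, 162
Fourth differences: 24, 24, 24, 24

24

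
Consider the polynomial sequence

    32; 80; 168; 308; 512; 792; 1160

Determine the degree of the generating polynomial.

3

Δ: 48, 88, 140, 204, 280, 368
Δ²: 40, 52, 64, 76, 88
Δ³: 12, 12, 12, 12
The third differences are constant, so the polynomial has degree 3.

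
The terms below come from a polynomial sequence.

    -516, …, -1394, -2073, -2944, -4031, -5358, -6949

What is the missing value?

Using the last 6 terms:
D1: -679, -871, -1087, -1327, -1591
D2: -192, -216, -240, -264
D3: -24, -24, -24
Constant third difference = -24.
Extend backward: -192 + 24 = -168;  -679 + 168 = -511;  -1394 + 511 = -883

-883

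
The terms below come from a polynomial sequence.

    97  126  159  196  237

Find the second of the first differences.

D1: 29, 33, 37, 41
D2: 4, 4, 4

33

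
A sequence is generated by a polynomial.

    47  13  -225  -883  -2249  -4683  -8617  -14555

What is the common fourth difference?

Δ: -34, -238, -658, -1366, -2434, -3934, -5938
Δ²: -204, -420, -708, -1068, -1500, -2004
Δ³: -216, -288, -360, -432, -504
Δ⁴: -72, -72, -72, -72

-72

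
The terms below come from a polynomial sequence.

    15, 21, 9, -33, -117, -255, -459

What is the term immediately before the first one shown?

D1: 6, -12, -42, -84, -138, -204
D2: -18, -30, -42, -54, -66
D3: -12, -12, -12, -12
The third differences are constant at -12.
Work back: -18 + 12 = -6;  6 + 6 = 12;  15 − 12 = 3

3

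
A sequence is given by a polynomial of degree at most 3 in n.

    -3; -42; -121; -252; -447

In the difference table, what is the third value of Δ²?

Δ: -39, -79, -131, -195
Δ²: -40, -52, -64
Δ³: -12, -12

-64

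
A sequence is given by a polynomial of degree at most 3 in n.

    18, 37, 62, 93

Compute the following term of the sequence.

19, 25, 31
6, 6
The second differences are constant (6).
31 + 6 = 37;  93 + 37 = 130

130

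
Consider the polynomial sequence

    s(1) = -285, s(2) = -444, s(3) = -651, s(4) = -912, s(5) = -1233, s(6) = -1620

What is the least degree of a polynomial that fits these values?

3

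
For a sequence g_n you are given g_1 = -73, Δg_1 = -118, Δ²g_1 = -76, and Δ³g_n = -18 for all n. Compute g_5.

Build the table forward from the leading diagonal:
D3: -18, -18, -18, -18, -18
D2: -76, -94, -112, -130, -148
D1: -118, -194, -288, -400, -530
g: -73, -191, -385, -673, -1073

-1073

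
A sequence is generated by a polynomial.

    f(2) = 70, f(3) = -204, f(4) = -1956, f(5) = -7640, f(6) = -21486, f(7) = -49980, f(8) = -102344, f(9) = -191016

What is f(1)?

24

-274  -1752  -5684  -13846  -28494  -52364  -88672
-1478  -3932  -8162  -14648  -23870  -36308
-2454  -4230  -6486  -9222  -12438
-1776  -2256  -2736  -3216
-480  -480  -480
The fifth differences are constant at -480.
Work back: -1776 + 480 = -1296;  -2454 + 1296 = -1158;  -1478 + 1158 = -320;  -274 + 320 = 46;  70 − 46 = 24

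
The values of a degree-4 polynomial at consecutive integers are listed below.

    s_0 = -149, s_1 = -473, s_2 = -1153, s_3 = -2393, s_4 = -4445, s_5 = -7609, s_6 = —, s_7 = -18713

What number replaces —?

Using the first 6 terms:
D1: -324  -680  -1240  -2052  -3164
D2: -356  -560  -812  -1112
D3: -204  -252  -300
D4: -48  -48
Constant fourth difference = -48.
Extend forward: -300 − 48 = -348;  -1112 − 348 = -1460;  -3164 − 1460 = -4624;  -7609 − 4624 = -12233

-12233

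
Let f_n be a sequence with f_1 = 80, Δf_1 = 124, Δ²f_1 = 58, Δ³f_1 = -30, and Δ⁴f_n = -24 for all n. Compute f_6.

Build the table forward from the leading diagonal:
Fourth differences: -24  -24  -24  -24  -24  -24
Third differences: -30  -54  -78  -102  -126  -150
Second differences: 58  28  -26  -104  -206  -332
First differences: 124  182  210  184  80  -126
f: 80  204  386  596  780  860

860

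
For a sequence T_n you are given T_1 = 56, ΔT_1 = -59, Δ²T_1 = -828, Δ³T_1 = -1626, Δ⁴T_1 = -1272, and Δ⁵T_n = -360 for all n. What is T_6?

-31499

Build the table forward from the leading diagonal:
Δ⁵: -360  -360  -360  -360  -360  -360
Δ⁴: -1272  -1632  -1992  -2352  -2712  -3072
Δ³: -1626  -2898  -4530  -6522  -8874  -11586
Δ²: -828  -2454  -5352  -9882  -16404  -25278
Δ: -59  -887  -3341  -8693  -18575  -34979
T: 56  -3  -890  -4231  -12924  -31499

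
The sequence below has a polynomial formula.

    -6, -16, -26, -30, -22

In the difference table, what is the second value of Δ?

First differences: -10, -10, -4, 8
Second differences: 0, 6, 12
Third differences: 6, 6

-10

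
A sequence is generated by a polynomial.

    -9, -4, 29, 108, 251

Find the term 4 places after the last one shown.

5, 33, 79, 143
28, 46, 64
18, 18
Constant third difference = 18, so extend:
64 + 18 = 82;  143 + 82 = 225;  251 + 225 = 476
82 + 18 = 100;  225 + 100 = 325;  476 + 325 = 801
100 + 18 = 118;  325 + 118 = 443;  801 + 443 = 1244
118 + 18 = 136;  443 + 136 = 579;  1244 + 579 = 1823

1823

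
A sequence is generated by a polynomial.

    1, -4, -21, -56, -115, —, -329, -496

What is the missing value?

-204

Using the first 5 terms:
Δ: -5  -17  -35  -59
Δ²: -12  -18  -24
Δ³: -6  -6
Constant third difference = -6.
Extend forward: -24 − 6 = -30;  -59 − 30 = -89;  -115 − 89 = -204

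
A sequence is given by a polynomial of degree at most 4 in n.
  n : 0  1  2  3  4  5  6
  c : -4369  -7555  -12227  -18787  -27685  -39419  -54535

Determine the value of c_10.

-161419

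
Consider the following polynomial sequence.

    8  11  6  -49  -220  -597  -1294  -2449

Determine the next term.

-4224

3  -5  -55  -171  -377  -697  -1155
-8  -50  -116  -206  -320  -458
-42  -66  -90  -114  -138
-24  -24  -24  -24
The fourth differences are constant (-24).
-138 − 24 = -162;  -458 − 162 = -620;  -1155 − 620 = -1775;  -2449 − 1775 = -4224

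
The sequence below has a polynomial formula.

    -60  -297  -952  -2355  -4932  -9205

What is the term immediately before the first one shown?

-7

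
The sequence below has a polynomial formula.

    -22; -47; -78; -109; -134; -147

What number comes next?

D1: -25, -31, -31, -25, -13
D2: -6, 0, 6, 12
D3: 6, 6, 6
Third differences constant at 6.
12 + 6 = 18;  -13 + 18 = 5;  -147 + 5 = -142

-142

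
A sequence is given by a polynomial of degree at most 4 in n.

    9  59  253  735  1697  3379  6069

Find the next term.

50, 194, 482, 962, 1682, 2690
144, 288, 480, 720, 1008
144, 192, 240, 288
48, 48, 48
Constant fourth difference = 48, so extend:
288 + 48 = 336;  1008 + 336 = 1344;  2690 + 1344 = 4034;  6069 + 4034 = 10103

10103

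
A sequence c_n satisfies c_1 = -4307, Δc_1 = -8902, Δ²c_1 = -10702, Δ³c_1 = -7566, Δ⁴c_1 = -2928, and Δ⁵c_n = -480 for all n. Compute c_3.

-32813

Build the table forward from the leading diagonal:
Δ⁵: -480, -480, -480
Δ⁴: -2928, -3408, -3888
Δ³: -7566, -10494, -13902
Δ²: -10702, -18268, -28762
Δ: -8902, -19604, -37872
c: -4307, -13209, -32813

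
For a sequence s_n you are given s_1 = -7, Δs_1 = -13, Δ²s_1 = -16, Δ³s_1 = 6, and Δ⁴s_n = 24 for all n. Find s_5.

-107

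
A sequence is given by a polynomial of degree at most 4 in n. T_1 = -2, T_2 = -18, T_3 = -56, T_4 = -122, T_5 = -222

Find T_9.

-1082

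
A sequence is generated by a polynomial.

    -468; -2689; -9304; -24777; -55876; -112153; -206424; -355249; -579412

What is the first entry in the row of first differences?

-2221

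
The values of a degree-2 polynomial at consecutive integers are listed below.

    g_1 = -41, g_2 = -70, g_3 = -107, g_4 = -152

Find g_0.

-20

D1: -29, -37, -45
D2: -8, -8
The second differences are constant at -8.
Work back: -29 + 8 = -21;  -41 + 21 = -20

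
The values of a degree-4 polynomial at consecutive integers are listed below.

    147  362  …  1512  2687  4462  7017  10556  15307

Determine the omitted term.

781

Using the last 6 terms:
1175, 1775, 2555, 3539, 4751
600, 780, 984, 1212
180, 204, 228
24, 24
Constant fourth difference = 24.
Extend backward: 180 − 24 = 156;  600 − 156 = 444;  1175 − 444 = 731;  1512 − 731 = 781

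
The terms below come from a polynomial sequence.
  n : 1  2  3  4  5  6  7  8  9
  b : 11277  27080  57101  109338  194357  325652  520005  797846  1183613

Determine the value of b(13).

4455141

15803  30021  52237  85019  131295  194353  277841  385767
14218  22216  32782  46276  63058  83488  107926
7998  10566  13494  16782  20430  24438
2568  2928  3288  3648  4008
360  360  360  360
Constant fifth difference = 360, so extend:
4008 + 360 = 4368;  24438 + 4368 = 28806;  107926 + 28806 = 136732;  385767 + 136732 = 522499;  1183613 + 522499 = 1706112
4368 + 360 = 4728;  28806 + 4728 = 33534;  136732 + 33534 = 170266;  522499 + 170266 = 692765;  1706112 + 692765 = 2398877
4728 + 360 = 5088;  33534 + 5088 = 38622;  170266 + 38622 = 208888;  692765 + 208888 = 901653;  2398877 + 901653 = 3300530
5088 + 360 = 5448;  38622 + 5448 = 44070;  208888 + 44070 = 252958;  901653 + 252958 = 1154611;  3300530 + 1154611 = 4455141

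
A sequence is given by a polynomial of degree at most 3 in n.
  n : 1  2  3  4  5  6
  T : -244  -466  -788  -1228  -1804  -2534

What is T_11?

D1: -222, -322, -440, -576, -730
D2: -100, -118, -136, -154
D3: -18, -18, -18
The third differences are constant (-18).
-154 − 18 = -172;  -730 − 172 = -902;  -2534 − 902 = -3436
-172 − 18 = -190;  -902 − 190 = -1092;  -3436 − 1092 = -4528
-190 − 18 = -208;  -1092 − 208 = -1300;  -4528 − 1300 = -5828
-208 − 18 = -226;  -1300 − 226 = -1526;  -5828 − 1526 = -7354
-226 − 18 = -244;  -1526 − 244 = -1770;  -7354 − 1770 = -9124

-9124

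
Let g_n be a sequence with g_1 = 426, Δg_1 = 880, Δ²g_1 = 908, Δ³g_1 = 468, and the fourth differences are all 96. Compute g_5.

11362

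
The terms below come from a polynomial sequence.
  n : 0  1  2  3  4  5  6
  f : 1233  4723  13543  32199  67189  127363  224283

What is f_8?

3490  8820  18656  34990  60174  96920
5330  9836  16334  25184  36746
4506  6498  8850  11562
1992  2352  2712
360  360
Fifth differences constant at 360.
2712 + 360 = 3072;  11562 + 3072 = 14634;  36746 + 14634 = 51380;  96920 + 51380 = 148300;  224283 + 148300 = 372583
3072 + 360 = 3432;  14634 + 3432 = 18066;  51380 + 18066 = 69446;  148300 + 69446 = 217746;  372583 + 217746 = 590329

590329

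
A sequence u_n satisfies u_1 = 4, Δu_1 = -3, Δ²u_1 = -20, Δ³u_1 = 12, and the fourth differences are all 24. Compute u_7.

286

Build the table forward from the leading diagonal:
Δ⁴: 24, 24, 24, 24, 24, 24, 24
Δ³: 12, 36, 60, 84, 108, 132, 156
Δ²: -20, -8, 28, 88, 172, 280, 412
Δ: -3, -23, -31, -3, 85, 257, 537
u: 4, 1, -22, -53, -56, 29, 286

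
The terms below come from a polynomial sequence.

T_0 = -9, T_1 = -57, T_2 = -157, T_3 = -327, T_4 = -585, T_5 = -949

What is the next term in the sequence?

-1437

Δ: -48, -100, -170, -258, -364
Δ²: -52, -70, -88, -106
Δ³: -18, -18, -18
Constant third difference = -18, so extend:
-106 − 18 = -124;  -364 − 124 = -488;  -949 − 488 = -1437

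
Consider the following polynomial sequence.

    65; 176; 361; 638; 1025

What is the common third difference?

18

Δ: 111, 185, 277, 387
Δ²: 74, 92, 110
Δ³: 18, 18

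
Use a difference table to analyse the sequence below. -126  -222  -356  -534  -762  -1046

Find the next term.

-1392

First differences: -96, -134, -178, -228, -284
Second differences: -38, -44, -50, -56
Third differences: -6, -6, -6
The third differences are constant (-6).
-56 − 6 = -62;  -284 − 62 = -346;  -1046 − 346 = -1392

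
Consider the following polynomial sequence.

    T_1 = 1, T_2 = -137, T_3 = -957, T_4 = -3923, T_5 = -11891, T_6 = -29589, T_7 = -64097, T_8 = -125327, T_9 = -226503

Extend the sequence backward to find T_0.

9

D1: -138  -820  -2966  -7968  -17698  -34508  -61230  -101176
D2: -682  -2146  -5002  -9730  -16810  -26722  -39946
D3: -1464  -2856  -4728  -7080  -9912  -13224
D4: -1392  -1872  -2352  -2832  -3312
D5: -480  -480  -480  -480
The fifth differences are constant at -480.
Work back: -1392 + 480 = -912;  -1464 + 912 = -552;  -682 + 552 = -130;  -138 + 130 = -8;  1 + 8 = 9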